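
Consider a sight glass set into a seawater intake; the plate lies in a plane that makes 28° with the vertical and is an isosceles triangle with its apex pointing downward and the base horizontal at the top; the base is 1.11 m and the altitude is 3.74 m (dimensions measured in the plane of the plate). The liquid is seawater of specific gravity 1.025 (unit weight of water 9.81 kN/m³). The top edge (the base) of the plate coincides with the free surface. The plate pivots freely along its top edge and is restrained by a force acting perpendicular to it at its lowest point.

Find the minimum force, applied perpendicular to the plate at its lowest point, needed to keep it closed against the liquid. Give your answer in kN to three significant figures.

P ≈ 11.5 kN

γ = 1.025 × 9.81 = 10.05525 kN/m³.
The plate makes 28° with the vertical, i.e. θ = 90° − 28° = 62° to the horizontal. Measuring y along the incline from the free-surface line, vertical depth h = y·sinθ with sinθ = 0.882948.
With the apex down, the centroid sits h/3 = 3.74/3 = 1.24667 m below the base (the top edge), so y_c = 1.24667 m and h_c = 1.24667 × 0.882948 = 1.10074 m.
A = ½ × 1.11 × 3.74 = 2.0757 m².
Resultant F = γ·h_c·A = 10.05525 × 1.10074 × 2.0757 = 22.9743 kN.
I_c = b·h³/36 = 1.11 × 3.74³/36 = 1.613 m⁴.
Centre of pressure: y_p = y_c + I_c/(y_c·A) = 1.24667 + 1.613/(1.24667 × 2.0757) = 1.24667 + 0.62333 = 1.87 m along the plane.
The resultant acts 1.24667 + 0.62333 = 1.87 m (along the plate) below the hinge at the top edge, so the moment about the hinge is M = F × 1.87 = 22.9743 × 1.87 = 42.9619 kN·m.
A normal force at the bottom, 3.74 m from the hinge, must supply this moment: P = 42.9619/3.74 = 11.4871 kN.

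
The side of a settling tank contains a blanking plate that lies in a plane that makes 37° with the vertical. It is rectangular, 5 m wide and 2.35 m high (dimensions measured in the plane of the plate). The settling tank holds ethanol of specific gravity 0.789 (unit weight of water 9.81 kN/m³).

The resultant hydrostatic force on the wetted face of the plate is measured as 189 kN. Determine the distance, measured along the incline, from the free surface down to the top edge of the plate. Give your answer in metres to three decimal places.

y_top ≈ 1.427 m

γ = 0.789 × 9.81 = 7.74009 kN/m³.
A = 5 × 2.35 = 11.75 m².
From F = γ·h_c·A, the centroid depth is h_c = 189/(7.74009 × 11.75) = 2.07815 m.
The plate makes 37° with the vertical, i.e. θ = 90° − 37° = 53° to the horizontal. Measuring y along the incline from the free-surface line, vertical depth h = y·sinθ with sinθ = 0.798636.
Along the incline, y_c = h_c/sinθ = 2.07815/0.798636 = 2.60212 m.
The centroid lies 2.35/2 = 1.175 m below the top edge, so the top edge sits at y_top = 2.60212 − 1.175 = 1.42712 m along the incline.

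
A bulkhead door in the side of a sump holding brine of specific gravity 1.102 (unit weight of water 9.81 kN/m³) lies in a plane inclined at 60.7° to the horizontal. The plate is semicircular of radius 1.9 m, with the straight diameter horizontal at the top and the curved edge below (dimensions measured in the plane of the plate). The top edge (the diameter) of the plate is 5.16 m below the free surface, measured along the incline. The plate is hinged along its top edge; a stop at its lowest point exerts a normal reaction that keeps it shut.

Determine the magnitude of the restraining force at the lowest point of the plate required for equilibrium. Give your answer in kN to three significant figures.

γ = 1.102 × 9.81 = 10.81062 kN/m³.
Let θ = 60.7° be the plate's angle to the horizontal; measure y along the incline from where the plane meets the free surface. Vertical depth h = y·sinθ with sinθ = 0.872069.
The centroid of a semicircle lies 4r/(3π) = 0.806385 m from the diameter, here below the top edge, so y_c = 5.16 + 0.806385 = 5.96638 m and h_c = 5.96638 × 0.872069 = 5.2031 m.
A = πr²/2 = π × 1.9²/2 = 5.67057 m².
Resultant F = γ·h_c·A = 10.81062 × 5.2031 × 5.67057 = 318.962 kN.
I_c = (π/8 − 8/(9π))·r⁴ = 0.109757 × 1.9⁴ = 1.43036 m⁴.
Centre of pressure: y_p = y_c + I_c/(y_c·A) = 5.96638 + 1.43036/(5.96638 × 5.67057) = 5.96638 + 0.0422773 = 6.00866 m along the plane.
The resultant acts 0.806385 + 0.0422773 = 0.848662 m (along the plate) below the hinge at the top edge, so the moment about the hinge is M = F × 0.848662 = 318.962 × 0.848662 = 270.691 kN·m.
A normal force at the bottom, 1.9 m from the hinge, must supply this moment: P = 270.691/1.9 = 142.469 kN.

P ≈ 142 kN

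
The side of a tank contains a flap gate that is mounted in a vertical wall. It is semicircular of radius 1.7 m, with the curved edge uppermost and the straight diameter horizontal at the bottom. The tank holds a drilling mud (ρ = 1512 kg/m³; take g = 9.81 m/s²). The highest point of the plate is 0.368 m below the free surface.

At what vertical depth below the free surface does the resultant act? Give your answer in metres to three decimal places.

γ = ρg = 1512 × 9.81 / 1000 = 14.83272 kN/m³.
The centroid lies 4r/(3π) = 0.721502 m above the diameter, so r − 4r/(3π) = 1.7 − 0.721502 = 0.978498 m below the topmost point, so the centroid depth is h_c = 0.368 + 0.978498 = 1.3465 m.
A = πr²/2 = π × 1.7²/2 = 4.5396 m².
Resultant F = γ·h_c·A = 14.83272 × 1.3465 × 4.5396 = 90.6661 kN.
I_c = (π/8 − 8/(9π))·r⁴ = 0.109757 × 1.7⁴ = 0.916701 m⁴.
Centre of pressure: y_p = y_c + I_c/(y_c·A) = 1.3465 + 0.916701/(1.3465 × 4.5396) = 1.3465 + 0.14997 = 1.49647 m along the plane.

h_p = 1.496 m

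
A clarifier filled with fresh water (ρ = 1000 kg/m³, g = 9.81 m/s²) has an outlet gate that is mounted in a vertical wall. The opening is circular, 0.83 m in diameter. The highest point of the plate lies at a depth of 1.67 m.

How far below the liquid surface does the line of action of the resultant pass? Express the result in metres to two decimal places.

h_p = 2.11 m

γ = ρg = 1000 × 9.81 = 9810 N/m³ = 9.81 kN/m³.
The centroid is at the centre, 0.415 m below the top of the plate, so the centroid depth is h_c = 1.67 + 0.415 = 2.085 m.
A = π(0.415)² = 0.541061 m².
Resultant F = γ·h_c·A = 9.81 × 2.085 × 0.541061 = 11.0668 kN.
I_c = πr⁴/4 = π × 0.415⁴/4 = 0.023296 m⁴.
Centre of pressure: y_p = y_c + I_c/(y_c·A) = 2.085 + 0.023296/(2.085 × 0.541061) = 2.085 + 0.0206504 = 2.10565 m along the plane.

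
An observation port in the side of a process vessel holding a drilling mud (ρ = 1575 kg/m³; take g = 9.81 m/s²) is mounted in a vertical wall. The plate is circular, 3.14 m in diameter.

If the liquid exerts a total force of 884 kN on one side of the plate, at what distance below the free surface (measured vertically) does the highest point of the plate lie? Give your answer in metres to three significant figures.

γ = ρg = 1575 × 9.81 / 1000 = 15.45075 kN/m³.
A = π(1.57)² = 7.74371 m².
From F = γ·h_c·A, the centroid depth is h_c = 884/(15.45075 × 7.74371) = 7.38845 m.
The centroid is at the centre, 1.57 m below the top of the plate, so the highest point sits at h_top = 7.38845 − 1.57 = 5.81845 m below the surface.

d_top ≈ 5.82 m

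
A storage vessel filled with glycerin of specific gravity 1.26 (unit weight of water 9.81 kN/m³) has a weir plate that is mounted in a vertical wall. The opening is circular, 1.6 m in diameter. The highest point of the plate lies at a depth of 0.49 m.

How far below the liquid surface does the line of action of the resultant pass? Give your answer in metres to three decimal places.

γ = 1.26 × 9.81 = 12.3606 kN/m³.
The centroid is at the centre, 0.8 m below the top of the plate, so the centroid depth is h_c = 0.49 + 0.8 = 1.29 m.
A = π(0.8)² = 2.01062 m².
Resultant F = γ·h_c·A = 12.3606 × 1.29 × 2.01062 = 32.0597 kN.
I_c = πr⁴/4 = π × 0.8⁴/4 = 0.321699 m⁴.
Centre of pressure: y_p = y_c + I_c/(y_c·A) = 1.29 + 0.321699/(1.29 × 2.01062) = 1.29 + 0.124031 = 1.41403 m along the plane.

h_p = 1.414 m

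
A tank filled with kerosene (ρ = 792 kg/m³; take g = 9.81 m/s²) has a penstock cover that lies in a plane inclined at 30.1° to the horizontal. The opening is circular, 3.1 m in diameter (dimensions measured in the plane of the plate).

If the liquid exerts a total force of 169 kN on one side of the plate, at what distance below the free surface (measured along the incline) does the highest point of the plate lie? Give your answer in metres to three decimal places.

y_top ≈ 4.196 m

γ = ρg = 792 × 9.81 / 1000 = 7.76952 kN/m³.
A = π(1.55)² = 7.54768 m².
From F = γ·h_c·A, the centroid depth is h_c = 169/(7.76952 × 7.54768) = 2.8819 m.
Let θ = 30.1° be the plate's angle to the horizontal; measure y along the incline from where the plane meets the free surface. Vertical depth h = y·sinθ with sinθ = 0.501511.
Along the incline, y_c = h_c/sinθ = 2.8819/0.501511 = 5.74643 m.
The centroid is at the centre, 1.55 m below the top of the plate, so the highest point sits at y_top = 5.74643 − 1.55 = 4.19643 m along the incline.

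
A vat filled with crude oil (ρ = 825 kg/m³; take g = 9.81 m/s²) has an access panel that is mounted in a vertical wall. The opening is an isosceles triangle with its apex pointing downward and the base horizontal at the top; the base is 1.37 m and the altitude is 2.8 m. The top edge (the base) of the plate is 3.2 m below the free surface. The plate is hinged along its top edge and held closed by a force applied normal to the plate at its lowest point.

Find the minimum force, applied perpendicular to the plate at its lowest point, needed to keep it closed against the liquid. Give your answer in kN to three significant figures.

γ = ρg = 825 × 9.81 / 1000 = 8.09325 kN/m³.
With the apex down, the centroid sits h/3 = 2.8/3 = 0.933333 m below the base (the top edge), so the centroid depth is h_c = 3.2 + 0.933333 = 4.13333 m.
A = ½ × 1.37 × 2.8 = 1.918 m².
Resultant F = γ·h_c·A = 8.09325 × 4.13333 × 1.918 = 64.1611 kN.
I_c = b·h³/36 = 1.37 × 2.8³/36 = 0.835396 m⁴.
Centre of pressure: y_p = y_c + I_c/(y_c·A) = 4.13333 + 0.835396/(4.13333 × 1.918) = 4.13333 + 0.105376 = 4.23871 m along the plane.
The resultant acts 0.933333 + 0.105376 = 1.03871 m (along the plate) below the hinge at the top edge, so the moment about the hinge is M = F × 1.03871 = 64.1611 × 1.03871 = 66.6448 kN·m.
A normal force at the bottom, 2.8 m from the hinge, must supply this moment: P = 66.6448/2.8 = 23.8017 kN.

P ≈ 23.8 kN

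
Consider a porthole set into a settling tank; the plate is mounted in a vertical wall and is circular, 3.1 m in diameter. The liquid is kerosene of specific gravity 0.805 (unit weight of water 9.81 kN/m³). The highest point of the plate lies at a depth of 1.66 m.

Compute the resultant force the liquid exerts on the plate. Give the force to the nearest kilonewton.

F ≈ 191 kN

γ = 0.805 × 9.81 = 7.89705 kN/m³.
The centroid is at the centre, 1.55 m below the top of the plate, so the centroid depth is h_c = 1.66 + 1.55 = 3.21 m.
A = π(1.55)² = 7.54768 m².
Resultant F = γ·h_c·A = 7.89705 × 3.21 × 7.54768 = 191.33 kN.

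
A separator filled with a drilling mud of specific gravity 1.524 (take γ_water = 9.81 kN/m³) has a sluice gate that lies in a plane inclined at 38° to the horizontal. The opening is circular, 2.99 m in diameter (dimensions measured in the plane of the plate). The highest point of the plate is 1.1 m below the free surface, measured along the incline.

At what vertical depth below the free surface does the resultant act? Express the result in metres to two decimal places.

h_p = 1.73 m

γ = 1.524 × 9.81 = 14.95044 kN/m³.
Let θ = 38° be the plate's angle to the horizontal; measure y along the incline from where the plane meets the free surface. Vertical depth h = y·sinθ with sinθ = 0.615661.
The centroid is at the centre, 1.495 m below the top of the plate, so y_c = 1.1 + 1.495 = 2.595 m and h_c = 2.595 × 0.615661 = 1.59764 m.
A = π(1.495)² = 7.02154 m².
Resultant F = γ·h_c·A = 14.95044 × 1.59764 × 7.02154 = 167.712 kN.
I_c = πr⁴/4 = π × 1.495⁴/4 = 3.92333 m⁴.
Centre of pressure: y_p = y_c + I_c/(y_c·A) = 2.595 + 3.92333/(2.595 × 7.02154) = 2.595 + 0.21532 = 2.81032 m along the plane.
Vertically, h_p = y_p·sinθ = 2.81032 × 0.615661 = 1.7302 m.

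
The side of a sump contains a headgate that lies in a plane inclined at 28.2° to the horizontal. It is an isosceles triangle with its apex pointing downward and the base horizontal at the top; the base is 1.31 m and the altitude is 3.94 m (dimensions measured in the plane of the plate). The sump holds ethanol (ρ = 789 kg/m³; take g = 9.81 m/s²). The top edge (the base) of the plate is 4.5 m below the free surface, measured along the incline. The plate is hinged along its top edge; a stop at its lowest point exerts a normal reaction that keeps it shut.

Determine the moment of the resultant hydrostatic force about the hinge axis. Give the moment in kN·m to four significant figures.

M ≈ 80.21 kN·m

γ = ρg = 789 × 9.81 / 1000 = 7.74009 kN/m³.
Let θ = 28.2° be the plate's angle to the horizontal; measure y along the incline from where the plane meets the free surface. Vertical depth h = y·sinθ with sinθ = 0.472551.
With the apex down, the centroid sits h/3 = 3.94/3 = 1.31333 m below the base (the top edge), so y_c = 4.5 + 1.31333 = 5.81333 m and h_c = 5.81333 × 0.472551 = 2.74709 m.
A = ½ × 1.31 × 3.94 = 2.5807 m².
Resultant F = γ·h_c·A = 7.74009 × 2.74709 × 2.5807 = 54.8727 kN.
I_c = b·h³/36 = 1.31 × 3.94³/36 = 2.22565 m⁴.
Centre of pressure: y_p = y_c + I_c/(y_c·A) = 5.81333 + 2.22565/(5.81333 × 2.5807) = 5.81333 + 0.148352 = 5.96168 m along the plane.
The resultant acts 1.31333 + 0.148352 = 1.46168 m (along the plate) below the hinge at the top edge, so the moment about the hinge is M = F × 1.46168 = 54.8727 × 1.46168 = 80.2063 kN·m.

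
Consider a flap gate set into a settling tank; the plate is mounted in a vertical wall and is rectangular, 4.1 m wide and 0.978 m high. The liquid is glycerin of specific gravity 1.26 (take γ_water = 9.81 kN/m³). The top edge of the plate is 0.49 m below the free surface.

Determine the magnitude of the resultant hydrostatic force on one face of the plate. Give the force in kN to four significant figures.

F ≈ 48.52 kN

γ = 1.26 × 9.81 = 12.3606 kN/m³.
The centroid lies 0.978/2 = 0.489 m below the top edge, so the centroid depth is h_c = 0.49 + 0.489 = 0.979 m.
A = 4.1 × 0.978 = 4.0098 m².
Resultant F = γ·h_c·A = 12.3606 × 0.979 × 4.0098 = 48.5227 kN.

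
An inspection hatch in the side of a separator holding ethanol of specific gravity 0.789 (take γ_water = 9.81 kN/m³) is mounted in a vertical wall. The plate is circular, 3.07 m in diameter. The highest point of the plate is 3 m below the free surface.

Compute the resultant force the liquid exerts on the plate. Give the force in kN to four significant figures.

γ = 0.789 × 9.81 = 7.74009 kN/m³.
The centroid is at the centre, 1.535 m below the top of the plate, so the centroid depth is h_c = 3 + 1.535 = 4.535 m.
A = π(1.535)² = 7.4023 m².
Resultant F = γ·h_c·A = 7.74009 × 4.535 × 7.4023 = 259.83 kN.

F ≈ 259.8 kN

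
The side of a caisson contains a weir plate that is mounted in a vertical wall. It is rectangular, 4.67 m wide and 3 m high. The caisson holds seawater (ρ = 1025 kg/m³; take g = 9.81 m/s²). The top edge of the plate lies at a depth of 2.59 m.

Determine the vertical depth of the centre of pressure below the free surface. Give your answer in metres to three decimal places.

γ = ρg = 1025 × 9.81 / 1000 = 10.05525 kN/m³.
The centroid lies 3/2 = 1.5 m below the top edge, so the centroid depth is h_c = 2.59 + 1.5 = 4.09 m.
A = 4.67 × 3 = 14.01 m².
Resultant F = γ·h_c·A = 10.05525 × 4.09 × 14.01 = 576.175 kN.
I_c = b·h³/12 = 4.67 × 3³/12 = 10.5075 m⁴.
Centre of pressure: y_p = y_c + I_c/(y_c·A) = 4.09 + 10.5075/(4.09 × 14.01) = 4.09 + 0.183374 = 4.27337 m along the plane.

h_p = 4.273 m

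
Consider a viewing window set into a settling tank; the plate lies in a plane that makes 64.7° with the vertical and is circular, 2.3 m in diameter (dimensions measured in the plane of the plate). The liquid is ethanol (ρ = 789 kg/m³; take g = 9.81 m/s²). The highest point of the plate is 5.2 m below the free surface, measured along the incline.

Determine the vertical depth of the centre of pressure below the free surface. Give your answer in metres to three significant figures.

h_p = 2.74 m

γ = ρg = 789 × 9.81 / 1000 = 7.74009 kN/m³.
The plate makes 64.7° with the vertical, i.e. θ = 90° − 64.7° = 25.3° to the horizontal. Measuring y along the incline from the free-surface line, vertical depth h = y·sinθ with sinθ = 0.427358.
The centroid is at the centre, 1.15 m below the top of the plate, so y_c = 5.2 + 1.15 = 6.35 m and h_c = 6.35 × 0.427358 = 2.71372 m.
A = π(1.15)² = 4.15476 m².
Resultant F = γ·h_c·A = 7.74009 × 2.71372 × 4.15476 = 87.2684 kN.
I_c = πr⁴/4 = π × 1.15⁴/4 = 1.37367 m⁴.
Centre of pressure: y_p = y_c + I_c/(y_c·A) = 6.35 + 1.37367/(6.35 × 4.15476) = 6.35 + 0.052067 = 6.40207 m along the plane.
Vertically, h_p = y_p·sinθ = 6.40207 × 0.427358 = 2.73598 m.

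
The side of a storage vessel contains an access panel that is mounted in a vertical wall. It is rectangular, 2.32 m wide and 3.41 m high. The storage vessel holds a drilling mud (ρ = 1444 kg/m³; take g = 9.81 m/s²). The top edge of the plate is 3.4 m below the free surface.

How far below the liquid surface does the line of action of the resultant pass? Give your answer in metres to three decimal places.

h_p = 5.295 m

γ = ρg = 1444 × 9.81 / 1000 = 14.16564 kN/m³.
The centroid lies 3.41/2 = 1.705 m below the top edge, so the centroid depth is h_c = 3.4 + 1.705 = 5.105 m.
A = 2.32 × 3.41 = 7.9112 m².
Resultant F = γ·h_c·A = 14.16564 × 5.105 × 7.9112 = 572.103 kN.
I_c = b·h³/12 = 2.32 × 3.41³/12 = 7.66602 m⁴.
Centre of pressure: y_p = y_c + I_c/(y_c·A) = 5.105 + 7.66602/(5.105 × 7.9112) = 5.105 + 0.189816 = 5.29482 m along the plane.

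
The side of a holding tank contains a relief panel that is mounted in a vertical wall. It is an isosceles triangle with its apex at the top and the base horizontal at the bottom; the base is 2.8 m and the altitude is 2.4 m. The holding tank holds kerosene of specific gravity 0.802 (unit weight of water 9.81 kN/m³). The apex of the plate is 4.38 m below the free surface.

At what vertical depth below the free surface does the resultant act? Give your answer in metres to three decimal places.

γ = 0.802 × 9.81 = 7.86762 kN/m³.
With the apex up, the centroid sits 2h/3 = 2 × 2.4/3 = 1.6 m below the apex, so the centroid depth is h_c = 4.38 + 1.6 = 5.98 m.
A = ½ × 2.8 × 2.4 = 3.36 m².
Resultant F = γ·h_c·A = 7.86762 × 5.98 × 3.36 = 158.083 kN.
I_c = b·h³/36 = 2.8 × 2.4³/36 = 1.0752 m⁴.
Centre of pressure: y_p = y_c + I_c/(y_c·A) = 5.98 + 1.0752/(5.98 × 3.36) = 5.98 + 0.0535117 = 6.03351 m along the plane.

h_p = 6.034 m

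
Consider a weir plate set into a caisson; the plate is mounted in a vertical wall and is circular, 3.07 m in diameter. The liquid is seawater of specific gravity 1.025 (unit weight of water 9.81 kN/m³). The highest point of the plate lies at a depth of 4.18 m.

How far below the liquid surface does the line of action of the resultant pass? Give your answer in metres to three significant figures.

h_p = 5.82 m

γ = 1.025 × 9.81 = 10.05525 kN/m³.
The centroid is at the centre, 1.535 m below the top of the plate, so the centroid depth is h_c = 4.18 + 1.535 = 5.715 m.
A = π(1.535)² = 7.4023 m².
Resultant F = γ·h_c·A = 10.05525 × 5.715 × 7.4023 = 425.379 kN.
I_c = πr⁴/4 = π × 1.535⁴/4 = 4.36037 m⁴.
Centre of pressure: y_p = y_c + I_c/(y_c·A) = 5.715 + 4.36037/(5.715 × 7.4023) = 5.715 + 0.103072 = 5.81807 m along the plane.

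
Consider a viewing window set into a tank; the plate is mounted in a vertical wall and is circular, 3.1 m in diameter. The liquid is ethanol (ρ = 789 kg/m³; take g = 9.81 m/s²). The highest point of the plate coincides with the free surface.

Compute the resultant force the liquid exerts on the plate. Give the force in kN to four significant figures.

F ≈ 90.55 kN

γ = ρg = 789 × 9.81 / 1000 = 7.74009 kN/m³.
The centroid is at the centre, 1.55 m below the top of the plate, so the centroid depth is h_c = 1.55 m.
A = π(1.55)² = 7.54768 m².
Resultant F = γ·h_c·A = 7.74009 × 1.55 × 7.54768 = 90.5506 kN.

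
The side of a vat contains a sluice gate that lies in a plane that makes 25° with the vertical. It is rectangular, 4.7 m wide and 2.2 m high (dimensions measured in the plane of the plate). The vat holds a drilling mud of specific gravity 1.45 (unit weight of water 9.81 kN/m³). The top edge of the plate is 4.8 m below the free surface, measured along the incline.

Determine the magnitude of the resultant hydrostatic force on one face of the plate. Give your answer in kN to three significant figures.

γ = 1.45 × 9.81 = 14.2245 kN/m³.
The plate makes 25° with the vertical, i.e. θ = 90° − 25° = 65° to the horizontal. Measuring y along the incline from the free-surface line, vertical depth h = y·sinθ with sinθ = 0.906308.
The centroid lies 2.2/2 = 1.1 m below the top edge, so y_c = 4.8 + 1.1 = 5.9 m and h_c = 5.9 × 0.906308 = 5.34722 m.
A = 4.7 × 2.2 = 10.34 m².
Resultant F = γ·h_c·A = 14.2245 × 5.34722 × 10.34 = 786.476 kN.

F ≈ 786 kN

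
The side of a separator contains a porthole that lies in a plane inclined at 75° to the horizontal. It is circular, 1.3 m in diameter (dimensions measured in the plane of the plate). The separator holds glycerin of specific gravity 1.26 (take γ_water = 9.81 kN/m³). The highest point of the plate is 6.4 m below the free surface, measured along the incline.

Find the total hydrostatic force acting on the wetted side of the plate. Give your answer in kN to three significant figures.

γ = 1.26 × 9.81 = 12.3606 kN/m³.
Let θ = 75° be the plate's angle to the horizontal; measure y along the incline from where the plane meets the free surface. Vertical depth h = y·sinθ with sinθ = 0.965926.
The centroid is at the centre, 0.65 m below the top of the plate, so y_c = 6.4 + 0.65 = 7.05 m and h_c = 7.05 × 0.965926 = 6.80978 m.
A = π(0.65)² = 1.32732 m².
Resultant F = γ·h_c·A = 12.3606 × 6.80978 × 1.32732 = 111.724 kN.

F ≈ 112 kN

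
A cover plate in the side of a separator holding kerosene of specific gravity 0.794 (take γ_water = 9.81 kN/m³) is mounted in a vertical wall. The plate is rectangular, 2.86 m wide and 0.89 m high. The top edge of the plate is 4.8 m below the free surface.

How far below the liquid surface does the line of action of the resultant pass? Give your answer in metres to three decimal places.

γ = 0.794 × 9.81 = 7.78914 kN/m³.
The centroid lies 0.89/2 = 0.445 m below the top edge, so the centroid depth is h_c = 4.8 + 0.445 = 5.245 m.
A = 2.86 × 0.89 = 2.5454 m².
Resultant F = γ·h_c·A = 7.78914 × 5.245 × 2.5454 = 103.99 kN.
I_c = b·h³/12 = 2.86 × 0.89³/12 = 0.168018 m⁴.
Centre of pressure: y_p = y_c + I_c/(y_c·A) = 5.245 + 0.168018/(5.245 × 2.5454) = 5.245 + 0.012585 = 5.25758 m along the plane.

h_p = 5.258 m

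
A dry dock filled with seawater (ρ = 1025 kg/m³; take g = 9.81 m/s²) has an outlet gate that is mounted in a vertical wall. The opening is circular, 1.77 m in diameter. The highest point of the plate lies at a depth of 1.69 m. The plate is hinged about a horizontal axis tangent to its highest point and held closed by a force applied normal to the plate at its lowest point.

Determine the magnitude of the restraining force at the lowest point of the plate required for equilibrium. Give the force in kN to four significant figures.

γ = ρg = 1025 × 9.81 / 1000 = 10.05525 kN/m³.
The centroid is at the centre, 0.885 m below the top of the plate, so the centroid depth is h_c = 1.69 + 0.885 = 2.575 m.
A = π(0.885)² = 2.46057 m².
Resultant F = γ·h_c·A = 10.05525 × 2.575 × 2.46057 = 63.7097 kN.
I_c = πr⁴/4 = π × 0.885⁴/4 = 0.481796 m⁴.
Centre of pressure: y_p = y_c + I_c/(y_c·A) = 2.575 + 0.481796/(2.575 × 2.46057) = 2.575 + 0.0760414 = 2.65104 m along the plane.
The resultant acts 0.885 + 0.0760414 = 0.961041 m (along the plate) below the hinge at the top edge, so the moment about the hinge is M = F × 0.961041 = 63.7097 × 0.961041 = 61.2276 kN·m.
A normal force at the bottom, 1.77 m from the hinge, must supply this moment: P = 61.2276/1.77 = 34.5919 kN.

P ≈ 34.59 kN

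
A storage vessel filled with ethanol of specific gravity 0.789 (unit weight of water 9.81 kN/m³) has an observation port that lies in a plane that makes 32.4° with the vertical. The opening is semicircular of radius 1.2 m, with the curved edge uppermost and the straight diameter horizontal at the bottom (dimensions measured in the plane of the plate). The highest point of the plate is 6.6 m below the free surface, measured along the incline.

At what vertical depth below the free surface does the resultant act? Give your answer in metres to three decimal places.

γ = 0.789 × 9.81 = 7.74009 kN/m³.
The plate makes 32.4° with the vertical, i.e. θ = 90° − 32.4° = 57.6° to the horizontal. Measuring y along the incline from the free-surface line, vertical depth h = y·sinθ with sinθ = 0.844328.
The centroid lies 4r/(3π) = 0.509296 m above the diameter, so r − 4r/(3π) = 1.2 − 0.509296 = 0.690704 m below the topmost point, so y_c = 6.6 + 0.690704 = 7.2907 m and h_c = 7.2907 × 0.844328 = 6.15574 m.
A = πr²/2 = π × 1.2²/2 = 2.26195 m².
Resultant F = γ·h_c·A = 7.74009 × 6.15574 × 2.26195 = 107.773 kN.
I_c = (π/8 − 8/(9π))·r⁴ = 0.109757 × 1.2⁴ = 0.227592 m⁴.
Centre of pressure: y_p = y_c + I_c/(y_c·A) = 7.2907 + 0.227592/(7.2907 × 2.26195) = 7.2907 + 0.0138008 = 7.3045 m along the plane.
Vertically, h_p = y_p·sinθ = 7.3045 × 0.844328 = 6.16739 m.

h_p = 6.167 m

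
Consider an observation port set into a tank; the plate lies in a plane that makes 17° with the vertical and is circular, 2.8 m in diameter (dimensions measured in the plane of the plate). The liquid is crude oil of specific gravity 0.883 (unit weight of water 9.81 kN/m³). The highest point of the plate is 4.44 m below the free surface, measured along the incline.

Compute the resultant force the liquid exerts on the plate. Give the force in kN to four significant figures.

F ≈ 297.9 kN

γ = 0.883 × 9.81 = 8.66223 kN/m³.
The plate makes 17° with the vertical, i.e. θ = 90° − 17° = 73° to the horizontal. Measuring y along the incline from the free-surface line, vertical depth h = y·sinθ with sinθ = 0.956305.
The centroid is at the centre, 1.4 m below the top of the plate, so y_c = 4.44 + 1.4 = 5.84 m and h_c = 5.84 × 0.956305 = 5.58482 m.
A = π(1.4)² = 6.15752 m².
Resultant F = γ·h_c·A = 8.66223 × 5.58482 × 6.15752 = 297.882 kN.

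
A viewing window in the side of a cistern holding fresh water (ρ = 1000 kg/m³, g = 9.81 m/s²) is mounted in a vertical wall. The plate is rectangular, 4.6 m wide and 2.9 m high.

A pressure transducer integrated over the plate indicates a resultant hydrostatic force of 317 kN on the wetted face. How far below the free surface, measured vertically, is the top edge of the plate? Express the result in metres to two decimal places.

γ = ρg = 1000 × 9.81 = 9810 N/m³ = 9.81 kN/m³.
A = 4.6 × 2.9 = 13.34 m².
From F = γ·h_c·A, the centroid depth is h_c = 317/(9.81 × 13.34) = 2.42234 m.
The centroid lies 2.9/2 = 1.45 m below the top edge, so the top edge sits at h_top = 2.42234 − 1.45 = 0.97234 m below the surface.

d_top ≈ 0.97 m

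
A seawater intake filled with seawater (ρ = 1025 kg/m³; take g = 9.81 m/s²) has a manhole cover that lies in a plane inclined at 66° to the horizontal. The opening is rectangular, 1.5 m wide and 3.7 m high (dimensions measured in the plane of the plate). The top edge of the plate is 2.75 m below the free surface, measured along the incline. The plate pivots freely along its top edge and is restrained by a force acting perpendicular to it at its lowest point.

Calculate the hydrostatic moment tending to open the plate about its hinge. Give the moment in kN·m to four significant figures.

M ≈ 492.0 kN·m

γ = ρg = 1025 × 9.81 / 1000 = 10.05525 kN/m³.
Let θ = 66° be the plate's angle to the horizontal; measure y along the incline from where the plane meets the free surface. Vertical depth h = y·sinθ with sinθ = 0.913545.
The centroid lies 3.7/2 = 1.85 m below the top edge, so y_c = 2.75 + 1.85 = 4.6 m and h_c = 4.6 × 0.913545 = 4.20231 m.
A = 1.5 × 3.7 = 5.55 m².
Resultant F = γ·h_c·A = 10.05525 × 4.20231 × 5.55 = 234.517 kN.
I_c = b·h³/12 = 1.5 × 3.7³/12 = 6.33162 m⁴.
Centre of pressure: y_p = y_c + I_c/(y_c·A) = 4.6 + 6.33162/(4.6 × 5.55) = 4.6 + 0.248007 = 4.84801 m along the plane.
The resultant acts 1.85 + 0.248007 = 2.09801 m (along the plate) below the hinge at the top edge, so the moment about the hinge is M = F × 2.09801 = 234.517 × 2.09801 = 492.019 kN·m.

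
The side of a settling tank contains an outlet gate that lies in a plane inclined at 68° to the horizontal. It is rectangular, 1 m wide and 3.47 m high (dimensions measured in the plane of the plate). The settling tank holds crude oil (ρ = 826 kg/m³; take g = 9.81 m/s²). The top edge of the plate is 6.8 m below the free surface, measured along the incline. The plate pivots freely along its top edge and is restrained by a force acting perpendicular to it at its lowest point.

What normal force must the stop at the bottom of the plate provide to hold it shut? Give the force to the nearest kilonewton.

P ≈ 119 kN

γ = ρg = 826 × 9.81 / 1000 = 8.10306 kN/m³.
Let θ = 68° be the plate's angle to the horizontal; measure y along the incline from where the plane meets the free surface. Vertical depth h = y·sinθ with sinθ = 0.927184.
The centroid lies 3.47/2 = 1.735 m below the top edge, so y_c = 6.8 + 1.735 = 8.535 m and h_c = 8.535 × 0.927184 = 7.91352 m.
A = 1 × 3.47 = 3.47 m².
Resultant F = γ·h_c·A = 8.10306 × 7.91352 × 3.47 = 222.509 kN.
I_c = b·h³/12 = 1 × 3.47³/12 = 3.48183 m⁴.
Centre of pressure: y_p = y_c + I_c/(y_c·A) = 8.535 + 3.48183/(8.535 × 3.47) = 8.535 + 0.117564 = 8.65256 m along the plane.
The resultant acts 1.735 + 0.117564 = 1.85256 m (along the plate) below the hinge at the top edge, so the moment about the hinge is M = F × 1.85256 = 222.509 × 1.85256 = 412.211 kN·m.
A normal force at the bottom, 3.47 m from the hinge, must supply this moment: P = 412.211/3.47 = 118.793 kN.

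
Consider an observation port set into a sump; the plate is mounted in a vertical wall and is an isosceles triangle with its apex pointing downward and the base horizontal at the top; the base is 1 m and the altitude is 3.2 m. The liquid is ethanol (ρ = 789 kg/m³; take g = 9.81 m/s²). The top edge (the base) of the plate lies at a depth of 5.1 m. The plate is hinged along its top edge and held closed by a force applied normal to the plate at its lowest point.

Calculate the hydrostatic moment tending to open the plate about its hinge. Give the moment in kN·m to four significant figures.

γ = ρg = 789 × 9.81 / 1000 = 7.74009 kN/m³.
With the apex down, the centroid sits h/3 = 3.2/3 = 1.06667 m below the base (the top edge), so the centroid depth is h_c = 5.1 + 1.06667 = 6.16667 m.
A = ½ × 1 × 3.2 = 1.6 m².
Resultant F = γ·h_c·A = 7.74009 × 6.16667 × 1.6 = 76.3689 kN.
I_c = b·h³/36 = 1 × 3.2³/36 = 0.910222 m⁴.
Centre of pressure: y_p = y_c + I_c/(y_c·A) = 6.16667 + 0.910222/(6.16667 × 1.6) = 6.16667 + 0.0922522 = 6.25892 m along the plane.
The resultant acts 1.06667 + 0.0922522 = 1.15892 m (along the plate) below the hinge at the top edge, so the moment about the hinge is M = F × 1.15892 = 76.3689 × 1.15892 = 88.5054 kN·m.

M ≈ 88.51 kN·m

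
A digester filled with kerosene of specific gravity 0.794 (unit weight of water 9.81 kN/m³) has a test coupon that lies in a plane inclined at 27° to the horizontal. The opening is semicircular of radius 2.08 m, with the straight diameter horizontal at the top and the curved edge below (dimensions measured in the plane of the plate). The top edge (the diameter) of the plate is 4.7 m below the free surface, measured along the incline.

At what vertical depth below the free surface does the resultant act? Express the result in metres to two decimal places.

γ = 0.794 × 9.81 = 7.78914 kN/m³.
Let θ = 27° be the plate's angle to the horizontal; measure y along the incline from where the plane meets the free surface. Vertical depth h = y·sinθ with sinθ = 0.453990.
The centroid of a semicircle lies 4r/(3π) = 0.882779 m from the diameter, here below the top edge, so y_c = 4.7 + 0.882779 = 5.58278 m and h_c = 5.58278 × 0.453990 = 2.53453 m.
A = πr²/2 = π × 2.08²/2 = 6.79589 m².
Resultant F = γ·h_c·A = 7.78914 × 2.53453 × 6.79589 = 134.163 kN.
I_c = (π/8 − 8/(9π))·r⁴ = 0.109757 × 2.08⁴ = 2.0544 m⁴.
Centre of pressure: y_p = y_c + I_c/(y_c·A) = 5.58278 + 2.0544/(5.58278 × 6.79589) = 5.58278 + 0.0541487 = 5.63693 m along the plane.
Vertically, h_p = y_p·sinθ = 5.63693 × 0.453990 = 2.55911 m.

h_p = 2.56 m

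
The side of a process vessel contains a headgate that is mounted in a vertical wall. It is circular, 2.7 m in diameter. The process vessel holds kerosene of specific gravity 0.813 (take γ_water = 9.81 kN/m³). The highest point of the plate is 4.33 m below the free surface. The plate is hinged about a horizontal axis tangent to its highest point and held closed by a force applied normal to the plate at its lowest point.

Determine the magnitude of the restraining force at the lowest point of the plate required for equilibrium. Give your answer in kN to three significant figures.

P ≈ 137 kN

γ = 0.813 × 9.81 = 7.97553 kN/m³.
The centroid is at the centre, 1.35 m below the top of the plate, so the centroid depth is h_c = 4.33 + 1.35 = 5.68 m.
A = π(1.35)² = 5.72555 m².
Resultant F = γ·h_c·A = 7.97553 × 5.68 × 5.72555 = 259.373 kN.
I_c = πr⁴/4 = π × 1.35⁴/4 = 2.6087 m⁴.
Centre of pressure: y_p = y_c + I_c/(y_c·A) = 5.68 + 2.6087/(5.68 × 5.72555) = 5.68 + 0.0802156 = 5.76022 m along the plane.
The resultant acts 1.35 + 0.0802156 = 1.43022 m (along the plate) below the hinge at the top edge, so the moment about the hinge is M = F × 1.43022 = 259.373 × 1.43022 = 370.96 kN·m.
A normal force at the bottom, 2.7 m from the hinge, must supply this moment: P = 370.96/2.7 = 137.393 kN.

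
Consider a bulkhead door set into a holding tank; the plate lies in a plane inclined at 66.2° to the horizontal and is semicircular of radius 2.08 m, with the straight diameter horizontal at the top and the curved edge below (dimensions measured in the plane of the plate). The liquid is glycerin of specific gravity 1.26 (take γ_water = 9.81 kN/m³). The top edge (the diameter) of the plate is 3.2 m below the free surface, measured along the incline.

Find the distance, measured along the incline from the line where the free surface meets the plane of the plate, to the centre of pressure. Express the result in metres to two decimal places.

γ = 1.26 × 9.81 = 12.3606 kN/m³.
Let θ = 66.2° be the plate's angle to the horizontal; measure y along the incline from where the plane meets the free surface. Vertical depth h = y·sinθ with sinθ = 0.914960.
The centroid of a semicircle lies 4r/(3π) = 0.882779 m from the diameter, here below the top edge, so y_c = 3.2 + 0.882779 = 4.08278 m and h_c = 4.08278 × 0.914960 = 3.73558 m.
A = πr²/2 = π × 2.08²/2 = 6.79589 m².
Resultant F = γ·h_c·A = 12.3606 × 3.73558 × 6.79589 = 313.793 kN.
I_c = (π/8 − 8/(9π))·r⁴ = 0.109757 × 2.08⁴ = 2.0544 m⁴.
Centre of pressure: y_p = y_c + I_c/(y_c·A) = 4.08278 + 2.0544/(4.08278 × 6.79589) = 4.08278 + 0.0740428 = 4.15682 m along the plane.

y_p = 4.16 m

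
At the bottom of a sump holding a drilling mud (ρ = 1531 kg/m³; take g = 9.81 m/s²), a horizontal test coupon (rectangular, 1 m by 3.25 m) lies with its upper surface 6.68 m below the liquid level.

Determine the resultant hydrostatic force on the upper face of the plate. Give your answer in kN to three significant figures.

γ = ρg = 1531 × 9.81 / 1000 = 15.01911 kN/m³.
The plate is horizontal, so pressure is uniform at p = γ·h = 15.01911 × 6.68 = 100.328 kN/m².
A = 1 × 3.25 = 3.25 m².
F = p·A = 100.328 × 3.25 = 326.066 kN.

F ≈ 326 kN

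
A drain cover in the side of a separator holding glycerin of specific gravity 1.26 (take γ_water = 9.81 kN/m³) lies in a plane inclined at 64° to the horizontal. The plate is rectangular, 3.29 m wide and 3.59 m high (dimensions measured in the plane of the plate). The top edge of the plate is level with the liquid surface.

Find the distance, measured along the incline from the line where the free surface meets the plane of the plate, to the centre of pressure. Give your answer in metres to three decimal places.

y_p = 2.393 m

γ = 1.26 × 9.81 = 12.3606 kN/m³.
Let θ = 64° be the plate's angle to the horizontal; measure y along the incline from where the plane meets the free surface. Vertical depth h = y·sinθ with sinθ = 0.898794.
The centroid lies 3.59/2 = 1.795 m below the top edge, so y_c = 1.795 m and h_c = 1.795 × 0.898794 = 1.61334 m.
A = 3.29 × 3.59 = 11.8111 m².
Resultant F = γ·h_c·A = 12.3606 × 1.61334 × 11.8111 = 235.535 kN.
I_c = b·h³/12 = 3.29 × 3.59³/12 = 12.6852 m⁴.
Centre of pressure: y_p = y_c + I_c/(y_c·A) = 1.795 + 12.6852/(1.795 × 11.8111) = 1.795 + 0.598332 = 2.39333 m along the plane.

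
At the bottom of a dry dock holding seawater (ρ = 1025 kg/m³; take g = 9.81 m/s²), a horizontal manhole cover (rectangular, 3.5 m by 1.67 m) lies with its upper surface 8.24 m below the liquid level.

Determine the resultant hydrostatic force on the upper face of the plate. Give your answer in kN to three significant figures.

F ≈ 484 kN

γ = ρg = 1025 × 9.81 / 1000 = 10.05525 kN/m³.
The plate is horizontal, so pressure is uniform at p = γ·h = 10.05525 × 8.24 = 82.8553 kN/m².
A = 3.5 × 1.67 = 5.845 m².
F = p·A = 82.8553 × 5.845 = 484.289 kN.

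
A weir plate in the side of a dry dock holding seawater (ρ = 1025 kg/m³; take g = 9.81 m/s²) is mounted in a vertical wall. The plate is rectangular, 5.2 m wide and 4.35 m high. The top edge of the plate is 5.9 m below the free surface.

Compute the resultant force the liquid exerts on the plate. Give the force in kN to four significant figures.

γ = ρg = 1025 × 9.81 / 1000 = 10.05525 kN/m³.
The centroid lies 4.35/2 = 2.175 m below the top edge, so the centroid depth is h_c = 5.9 + 2.175 = 8.075 m.
A = 5.2 × 4.35 = 22.62 m².
Resultant F = γ·h_c·A = 10.05525 × 8.075 × 22.62 = 1836.66 kN.

F ≈ 1837 kN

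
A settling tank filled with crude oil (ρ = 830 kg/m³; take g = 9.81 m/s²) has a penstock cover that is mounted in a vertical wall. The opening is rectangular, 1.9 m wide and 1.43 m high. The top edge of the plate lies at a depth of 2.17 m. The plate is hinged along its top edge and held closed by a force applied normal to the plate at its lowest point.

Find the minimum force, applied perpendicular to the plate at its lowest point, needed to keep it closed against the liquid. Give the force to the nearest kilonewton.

P ≈ 35 kN

γ = ρg = 830 × 9.81 / 1000 = 8.1423 kN/m³.
The centroid lies 1.43/2 = 0.715 m below the top edge, so the centroid depth is h_c = 2.17 + 0.715 = 2.885 m.
A = 1.9 × 1.43 = 2.717 m².
Resultant F = γ·h_c·A = 8.1423 × 2.885 × 2.717 = 63.8238 kN.
I_c = b·h³/12 = 1.9 × 1.43³/12 = 0.462999 m⁴.
Centre of pressure: y_p = y_c + I_c/(y_c·A) = 2.885 + 0.462999/(2.885 × 2.717) = 2.885 + 0.059067 = 2.94407 m along the plane.
The resultant acts 0.715 + 0.059067 = 0.774067 m (along the plate) below the hinge at the top edge, so the moment about the hinge is M = F × 0.774067 = 63.8238 × 0.774067 = 49.4039 kN·m.
A normal force at the bottom, 1.43 m from the hinge, must supply this moment: P = 49.4039/1.43 = 34.5482 kN.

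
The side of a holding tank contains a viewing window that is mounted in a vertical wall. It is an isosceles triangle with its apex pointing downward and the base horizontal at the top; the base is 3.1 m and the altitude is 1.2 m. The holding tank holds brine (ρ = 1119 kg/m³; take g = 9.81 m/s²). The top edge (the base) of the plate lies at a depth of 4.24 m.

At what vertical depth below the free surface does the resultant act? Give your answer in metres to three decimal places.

h_p = 4.657 m

γ = ρg = 1119 × 9.81 / 1000 = 10.97739 kN/m³.
With the apex down, the centroid sits h/3 = 1.2/3 = 0.4 m below the base (the top edge), so the centroid depth is h_c = 4.24 + 0.4 = 4.64 m.
A = ½ × 3.1 × 1.2 = 1.86 m².
Resultant F = γ·h_c·A = 10.97739 × 4.64 × 1.86 = 94.7393 kN.
I_c = b·h³/36 = 3.1 × 1.2³/36 = 0.1488 m⁴.
Centre of pressure: y_p = y_c + I_c/(y_c·A) = 4.64 + 0.1488/(4.64 × 1.86) = 4.64 + 0.0172414 = 4.65724 m along the plane.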